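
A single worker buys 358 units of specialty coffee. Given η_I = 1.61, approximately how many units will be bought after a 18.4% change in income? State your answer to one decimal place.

%ΔQ ≈ η × %ΔI = 1.61 × 18.4% = 29.624%.
New Q ≈ 358 × (1 + 0.29624) = 464.1.

464.1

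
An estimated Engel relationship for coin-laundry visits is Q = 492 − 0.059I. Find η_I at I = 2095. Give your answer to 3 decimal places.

-0.336

At I = 2095: Q = 368.395.
dQ/dI = −0.059.
η = (dQ/dI)·(I/Q) = -0.059 × (2095/368.395) = -0.336.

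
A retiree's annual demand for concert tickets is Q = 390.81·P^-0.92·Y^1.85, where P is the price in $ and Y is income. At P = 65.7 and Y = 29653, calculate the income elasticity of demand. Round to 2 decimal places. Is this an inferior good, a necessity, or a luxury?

For a multiplicative demand Q = A·P^α·Y^β, the income elasticity is β everywhere.
Here β = 1.85, so η = 1.85.
Since η > 1, this is a luxury.

1.85 (luxury)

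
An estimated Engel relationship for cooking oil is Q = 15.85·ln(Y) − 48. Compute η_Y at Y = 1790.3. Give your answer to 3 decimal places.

At Y = 1790.3: Q = 70.719.
dQ/dY = 15.85/Y = 0.00885326 at this income.
η = (dQ/dY)·(Y/Q) = 0.00885326 × (1790.3/70.719) = 0.224.

0.224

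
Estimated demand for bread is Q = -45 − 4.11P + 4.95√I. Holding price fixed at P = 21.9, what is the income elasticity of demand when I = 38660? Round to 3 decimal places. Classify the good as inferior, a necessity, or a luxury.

At P = 21.9, I = 38660: Q = 838.267.
Holding P constant, ∂Q/∂I = 4.95/(2√I) = 0.0125876.
η_I = (∂Q/∂I)·(I/Q) = 0.0125876 × (38660/838.267) = 0.581.
Since 0 < η < 1, this is a necessity.

0.581 (necessity)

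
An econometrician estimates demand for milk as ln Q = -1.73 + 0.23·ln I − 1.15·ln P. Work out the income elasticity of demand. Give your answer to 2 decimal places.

0.23

In a log-linear demand, the coefficient on ln I is the income elasticity.
So η = 0.23.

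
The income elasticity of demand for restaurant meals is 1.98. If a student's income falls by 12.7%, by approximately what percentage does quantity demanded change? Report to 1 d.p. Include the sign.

%ΔQ ≈ η × %ΔI = 1.98 × (-12.7%) = -25.1%.

-25.1%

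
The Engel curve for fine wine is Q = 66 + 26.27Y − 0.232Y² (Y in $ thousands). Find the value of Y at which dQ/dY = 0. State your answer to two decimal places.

dQ/dY = 26.27 − 0.464Y.
The good is inferior where dQ/dY < 0. Setting dQ/dY = 0 gives Y = 26.27 / 0.464 = 56.62.

56.62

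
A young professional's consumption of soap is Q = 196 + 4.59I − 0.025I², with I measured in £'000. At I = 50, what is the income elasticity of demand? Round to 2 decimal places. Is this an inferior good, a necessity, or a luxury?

At I = 50: Q = 363.0000.
dQ/dI = 4.59 − 0.05I = 2.09000.
η = (dQ/dI)·(I/Q) = 2.09000 × (50/363.0000) = 0.29.
0 < η < 1 ⇒ necessity.

0.29 (necessity)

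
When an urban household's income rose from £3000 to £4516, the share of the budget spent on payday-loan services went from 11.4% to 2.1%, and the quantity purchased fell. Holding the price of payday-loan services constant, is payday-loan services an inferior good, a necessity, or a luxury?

inferior good

Quantity demanded falls as income rises, so η < 0.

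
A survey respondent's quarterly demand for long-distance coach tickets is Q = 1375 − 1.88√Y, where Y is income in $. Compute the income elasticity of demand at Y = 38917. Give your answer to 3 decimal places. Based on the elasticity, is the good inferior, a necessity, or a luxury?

At Y = 38917: Q = 1004.125.
dQ/dY = -1.88/(2√Y) = -0.00476495 at this income.
η = (dQ/dY)·(Y/Q) = -0.00476495 × (38917/1004.125) = -0.185.
Since η < 0, the good is an inferior good.

-0.185 (inferior good)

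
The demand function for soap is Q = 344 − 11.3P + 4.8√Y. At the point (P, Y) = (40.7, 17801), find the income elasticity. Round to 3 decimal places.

At P = 40.7, Y = 17801: Q = 524.508.
Holding P constant, ∂Q/∂Y = 4.8/(2√Y) = 0.0179883.
η_Y = (∂Q/∂Y)·(Y/Q) = 0.0179883 × (17801/524.508) = 0.610.

0.610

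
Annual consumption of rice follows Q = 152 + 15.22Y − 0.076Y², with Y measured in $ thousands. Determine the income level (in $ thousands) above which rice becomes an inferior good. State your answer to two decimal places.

dQ/dY = 15.22 − 0.152Y.
The good is inferior where dQ/dY < 0. Setting dQ/dY = 0 gives Y = 15.22 / 0.152 = 100.13.

100.13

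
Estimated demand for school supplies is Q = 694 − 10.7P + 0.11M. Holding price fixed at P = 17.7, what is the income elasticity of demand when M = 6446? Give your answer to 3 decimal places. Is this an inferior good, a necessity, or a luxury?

At P = 17.7, M = 6446: Q = 1213.670.
Holding P constant, ∂Q/∂M = 0.11.
η_M = (∂Q/∂M)·(M/Q) = 0.11 × (6446/1213.670) = 0.584.
Since 0 < η < 1, this is a necessity.

0.584 (necessity)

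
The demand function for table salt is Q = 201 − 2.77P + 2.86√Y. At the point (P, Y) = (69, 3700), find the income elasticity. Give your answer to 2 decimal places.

At P = 69, Y = 3700: Q = 183.837.
Holding P constant, ∂Q/∂Y = 2.86/(2√Y) = 0.0235091.
η_Y = (∂Q/∂Y)·(Y/Q) = 0.0235091 × (3700/183.837) = 0.47.

0.47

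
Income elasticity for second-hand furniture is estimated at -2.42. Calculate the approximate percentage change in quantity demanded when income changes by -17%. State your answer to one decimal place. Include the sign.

%ΔQ ≈ η × %ΔI = -2.42 × (-17%) = 41.1%.

41.1%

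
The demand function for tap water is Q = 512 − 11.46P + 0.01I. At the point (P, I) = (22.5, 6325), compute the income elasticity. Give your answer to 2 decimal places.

At P = 22.5, I = 6325: Q = 317.400.
Holding P constant, ∂Q/∂I = 0.01.
η_I = (∂Q/∂I)·(I/Q) = 0.01 × (6325/317.400) = 0.20.

0.20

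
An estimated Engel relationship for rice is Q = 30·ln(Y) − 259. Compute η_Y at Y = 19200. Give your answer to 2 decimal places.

0.81

At Y = 19200: Q = 36.880.
dQ/dY = 30/Y = 0.0015625 at this income.
η = (dQ/dY)·(Y/Q) = 0.0015625 × (19200/36.880) = 0.81.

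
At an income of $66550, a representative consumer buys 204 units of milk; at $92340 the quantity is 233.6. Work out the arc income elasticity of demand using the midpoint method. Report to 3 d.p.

ΔQ = 233.6 − 204 = 29.6; midpoint Q̄ = (204 + 233.6)/2 = 218.8.
ΔI = 92340 − 66550 = 25790; midpoint Ī = (66550 + 92340)/2 = 79445.
η = (ΔQ/Q̄) ÷ (ΔI/Ī) = (29.6/218.8) ÷ (25790/79445) = 0.417.

0.417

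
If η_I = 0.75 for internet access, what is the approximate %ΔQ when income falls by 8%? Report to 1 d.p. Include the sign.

-6.0%

%ΔQ ≈ η × %ΔI = 0.75 × (-8%) = -6.0%.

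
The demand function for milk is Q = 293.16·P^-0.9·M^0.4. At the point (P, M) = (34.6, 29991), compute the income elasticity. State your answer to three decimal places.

For a multiplicative demand Q = A·P^α·M^β, the income elasticity is β everywhere.
Here β = 0.4, so η = 0.400.

0.400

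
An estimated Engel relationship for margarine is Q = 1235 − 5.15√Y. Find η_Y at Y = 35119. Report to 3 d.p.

-1.788

At Y = 35119: Q = 269.887.
dQ/dY = -5.15/(2√Y) = -0.0137406 at this income.
η = (dQ/dY)·(Y/Q) = -0.0137406 × (35119/269.887) = -1.788.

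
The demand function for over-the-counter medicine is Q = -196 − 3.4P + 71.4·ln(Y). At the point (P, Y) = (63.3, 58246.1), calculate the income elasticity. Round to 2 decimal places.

0.19

At P = 63.3, Y = 58246.1: Q = 372.212.
Holding P constant, ∂Q/∂Y = 71.4/Y = 0.00122583.
η_Y = (∂Q/∂Y)·(Y/Q) = 0.00122583 × (58246.1/372.212) = 0.19.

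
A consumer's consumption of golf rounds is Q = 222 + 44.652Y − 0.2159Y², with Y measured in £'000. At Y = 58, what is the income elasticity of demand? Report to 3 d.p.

At Y = 58: Q = 2085.5284.
dQ/dY = 44.652 − 0.4318Y = 19.60760.
η = (dQ/dY)·(Y/Q) = 19.60760 × (58/2085.5284) = 0.545.

0.545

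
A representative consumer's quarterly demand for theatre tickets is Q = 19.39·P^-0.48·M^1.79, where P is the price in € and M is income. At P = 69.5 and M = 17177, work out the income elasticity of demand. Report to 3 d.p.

1.790

For a multiplicative demand Q = A·P^α·M^β, the income elasticity is β everywhere.
Here β = 1.79, so η = 1.790.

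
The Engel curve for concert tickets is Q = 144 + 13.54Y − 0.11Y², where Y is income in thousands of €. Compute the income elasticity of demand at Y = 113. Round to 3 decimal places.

At Y = 113: Q = 269.4300.
dQ/dY = 13.54 − 0.22Y = -11.32000.
η = (dQ/dY)·(Y/Q) = -11.32000 × (113/269.4300) = -4.748.

-4.748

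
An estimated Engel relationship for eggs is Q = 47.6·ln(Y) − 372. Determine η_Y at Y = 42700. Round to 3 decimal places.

At Y = 42700: Q = 135.509.
dQ/dY = 47.6/Y = 0.00111475 at this income.
η = (dQ/dY)·(Y/Q) = 0.00111475 × (42700/135.509) = 0.351.

0.351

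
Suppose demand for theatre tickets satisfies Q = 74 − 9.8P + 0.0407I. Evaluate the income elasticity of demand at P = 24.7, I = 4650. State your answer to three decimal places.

8.929

At P = 24.7, I = 4650: Q = 21.195.
Holding P constant, ∂Q/∂I = 0.0407.
η_I = (∂Q/∂I)·(I/Q) = 0.0407 × (4650/21.195) = 8.929.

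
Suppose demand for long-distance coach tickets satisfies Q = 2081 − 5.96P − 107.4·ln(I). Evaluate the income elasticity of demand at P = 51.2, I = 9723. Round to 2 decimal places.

-0.14

At P = 51.2, I = 9723: Q = 789.674.
Holding P constant, ∂Q/∂I = -107.4/I = -0.011046.
η_I = (∂Q/∂I)·(I/Q) = -0.011046 × (9723/789.674) = -0.14.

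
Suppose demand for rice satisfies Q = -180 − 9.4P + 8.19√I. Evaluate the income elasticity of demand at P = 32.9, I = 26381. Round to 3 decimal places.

At P = 32.9, I = 26381: Q = 840.979.
Holding P constant, ∂Q/∂I = 8.19/(2√I) = 0.0252121.
η_I = (∂Q/∂I)·(I/Q) = 0.0252121 × (26381/840.979) = 0.791.

0.791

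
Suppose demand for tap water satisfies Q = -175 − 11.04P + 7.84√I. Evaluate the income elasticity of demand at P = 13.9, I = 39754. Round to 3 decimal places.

0.633

At P = 13.9, I = 39754: Q = 1234.715.
Holding P constant, ∂Q/∂I = 7.84/(2√I) = 0.0196605.
η_I = (∂Q/∂I)·(I/Q) = 0.0196605 × (39754/1234.715) = 0.633.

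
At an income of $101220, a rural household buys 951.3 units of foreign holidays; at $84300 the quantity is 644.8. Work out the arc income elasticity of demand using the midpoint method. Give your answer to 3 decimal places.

ΔQ = 644.8 − 951.3 = -306.5; midpoint Q̄ = (951.3 + 644.8)/2 = 798.05.
ΔI = 84300 − 101220 = -16920; midpoint Ī = (101220 + 84300)/2 = 92760.
η = (ΔQ/Q̄) ÷ (ΔI/Ī) = (-306.5/798.05) ÷ (-16920/92760) = 2.106.

2.106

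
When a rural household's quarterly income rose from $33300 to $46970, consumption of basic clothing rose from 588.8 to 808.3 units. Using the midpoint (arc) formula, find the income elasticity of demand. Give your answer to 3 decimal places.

ΔQ = 808.3 − 588.8 = 219.5; midpoint Q̄ = (588.8 + 808.3)/2 = 698.55.
ΔI = 46970 − 33300 = 13670; midpoint Ī = (33300 + 46970)/2 = 40135.
η = (ΔQ/Q̄) ÷ (ΔI/Ī) = (219.5/698.55) ÷ (13670/40135) = 0.923.

0.923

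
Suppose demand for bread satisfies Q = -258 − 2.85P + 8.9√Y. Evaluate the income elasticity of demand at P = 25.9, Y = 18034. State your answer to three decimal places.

0.692

At P = 25.9, Y = 18034: Q = 863.372.
Holding P constant, ∂Q/∂Y = 8.9/(2√Y) = 0.0331371.
η_Y = (∂Q/∂Y)·(Y/Q) = 0.0331371 × (18034/863.372) = 0.692.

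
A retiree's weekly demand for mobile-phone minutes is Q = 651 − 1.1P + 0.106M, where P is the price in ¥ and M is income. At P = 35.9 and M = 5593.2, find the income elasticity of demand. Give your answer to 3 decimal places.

At P = 35.9, M = 5593.2: Q = 1204.389.
Holding P constant, ∂Q/∂M = 0.106.
η_M = (∂Q/∂M)·(M/Q) = 0.106 × (5593.2/1204.389) = 0.492.

0.492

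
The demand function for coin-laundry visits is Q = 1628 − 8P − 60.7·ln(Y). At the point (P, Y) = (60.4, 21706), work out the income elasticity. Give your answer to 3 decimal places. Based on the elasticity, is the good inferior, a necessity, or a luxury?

At P = 60.4, Y = 21706: Q = 538.690.
Holding P constant, ∂Q/∂Y = -60.7/Y = -0.00279646.
η_Y = (∂Q/∂Y)·(Y/Q) = -0.00279646 × (21706/538.690) = -0.113.
Since η < 0, this is an inferior good.

-0.113 (inferior good)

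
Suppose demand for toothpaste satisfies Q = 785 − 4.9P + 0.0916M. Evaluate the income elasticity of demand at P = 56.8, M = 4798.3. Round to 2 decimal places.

At P = 56.8, M = 4798.3: Q = 946.204.
Holding P constant, ∂Q/∂M = 0.0916.
η_M = (∂Q/∂M)·(M/Q) = 0.0916 × (4798.3/946.204) = 0.46.

0.46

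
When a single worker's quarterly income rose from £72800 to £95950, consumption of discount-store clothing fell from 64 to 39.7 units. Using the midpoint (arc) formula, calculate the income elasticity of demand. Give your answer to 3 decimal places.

-1.708

ΔQ = 39.7 − 64 = -24.3; midpoint Q̄ = (64 + 39.7)/2 = 51.85.
ΔI = 95950 − 72800 = 23150; midpoint Ī = (72800 + 95950)/2 = 84375.
η = (ΔQ/Q̄) ÷ (ΔI/Ī) = (-24.3/51.85) ÷ (23150/84375) = -1.708.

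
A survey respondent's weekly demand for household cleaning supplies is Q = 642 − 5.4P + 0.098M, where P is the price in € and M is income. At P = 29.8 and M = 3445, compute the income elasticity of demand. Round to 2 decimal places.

At P = 29.8, M = 3445: Q = 818.690.
Holding P constant, ∂Q/∂M = 0.098.
η_M = (∂Q/∂M)·(M/Q) = 0.098 × (3445/818.690) = 0.41.

0.41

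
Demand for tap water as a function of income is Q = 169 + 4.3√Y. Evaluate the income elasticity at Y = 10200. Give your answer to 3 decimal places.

At Y = 10200: Q = 603.279.
dQ/dY = 4.3/(2√Y) = 0.0212882 at this income.
η = (dQ/dY)·(Y/Q) = 0.0212882 × (10200/603.279) = 0.360.

0.360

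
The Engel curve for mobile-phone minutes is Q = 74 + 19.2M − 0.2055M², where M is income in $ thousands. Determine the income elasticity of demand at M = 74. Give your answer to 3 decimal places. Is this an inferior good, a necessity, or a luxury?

At M = 74: Q = 369.4820.
dQ/dM = 19.2 − 0.411M = -11.21400.
η = (dQ/dM)·(M/Q) = -11.21400 × (74/369.4820) = -2.246.
η < 0 ⇒ inferior good.

-2.246 (inferior good)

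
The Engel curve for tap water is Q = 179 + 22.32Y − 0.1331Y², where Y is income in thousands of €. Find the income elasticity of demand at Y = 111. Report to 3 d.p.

At Y = 111: Q = 1016.5949.
dQ/dY = 22.32 − 0.2662Y = -7.22820.
η = (dQ/dY)·(Y/Q) = -7.22820 × (111/1016.5949) = -0.789.

-0.789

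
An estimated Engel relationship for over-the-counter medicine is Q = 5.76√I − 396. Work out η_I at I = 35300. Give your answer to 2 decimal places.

0.79

At I = 35300: Q = 686.206.
dQ/dI = 5.76/(2√I) = 0.0153287 at this income.
η = (dQ/dI)·(I/Q) = 0.0153287 × (35300/686.206) = 0.79.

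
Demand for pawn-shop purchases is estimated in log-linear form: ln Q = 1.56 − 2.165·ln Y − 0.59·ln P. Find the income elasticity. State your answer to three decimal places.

-2.165

In a log-linear demand, the coefficient on ln Y is the income elasticity.
So η = -2.165.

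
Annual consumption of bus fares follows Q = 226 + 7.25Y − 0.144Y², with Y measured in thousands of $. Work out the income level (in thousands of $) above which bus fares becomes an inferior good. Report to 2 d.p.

25.17

dQ/dY = 7.25 − 0.288Y.
The good is inferior where dQ/dY < 0. Setting dQ/dY = 0 gives Y = 7.25 / 0.288 = 25.17.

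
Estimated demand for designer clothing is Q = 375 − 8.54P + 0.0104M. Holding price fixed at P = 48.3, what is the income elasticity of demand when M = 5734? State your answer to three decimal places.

2.692

At P = 48.3, M = 5734: Q = 22.152.
Holding P constant, ∂Q/∂M = 0.0104.
η_M = (∂Q/∂M)·(M/Q) = 0.0104 × (5734/22.152) = 2.692.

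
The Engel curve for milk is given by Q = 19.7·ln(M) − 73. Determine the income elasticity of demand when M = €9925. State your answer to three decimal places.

0.182

At M = 9925: Q = 108.295.
dQ/dM = 19.7/M = 0.00198489 at this income.
η = (dQ/dM)·(M/Q) = 0.00198489 × (9925/108.295) = 0.182.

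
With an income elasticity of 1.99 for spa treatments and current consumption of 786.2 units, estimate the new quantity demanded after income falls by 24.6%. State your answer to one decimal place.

401.3

%ΔQ ≈ η × %ΔI = 1.99 × (-24.6%) = -48.954%.
New Q ≈ 786.2 × (1 − 0.48954) = 401.3.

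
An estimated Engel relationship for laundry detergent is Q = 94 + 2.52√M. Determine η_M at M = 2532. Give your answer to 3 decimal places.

At M = 2532: Q = 220.804.
dQ/dM = 2.52/(2√M) = 0.0250403 at this income.
η = (dQ/dM)·(M/Q) = 0.0250403 × (2532/220.804) = 0.287.

0.287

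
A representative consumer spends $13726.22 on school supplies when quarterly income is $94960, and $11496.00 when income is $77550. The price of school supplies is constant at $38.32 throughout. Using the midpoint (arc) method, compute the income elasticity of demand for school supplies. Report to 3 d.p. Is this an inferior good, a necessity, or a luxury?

With a constant price, Q₁ = 13726.22/38.32 = 358.200 and Q₂ = 11496.00/38.32 = 300.000 (equivalently, work directly with expenditure since P cancels).
Midpoint %ΔQ = (11496.00 − 13726.22)/12611.11 = -0.17685; midpoint %ΔI = (77550 − 94960)/86255 = -0.20184.
η = -0.17685 / -0.20184 = 0.876.
0 < η < 1 ⇒ necessity.

0.876 (necessity)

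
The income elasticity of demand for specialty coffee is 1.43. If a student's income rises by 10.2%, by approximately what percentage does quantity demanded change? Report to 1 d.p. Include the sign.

%ΔQ ≈ η × %ΔI = 1.43 × 10.2% = 14.6%.

14.6%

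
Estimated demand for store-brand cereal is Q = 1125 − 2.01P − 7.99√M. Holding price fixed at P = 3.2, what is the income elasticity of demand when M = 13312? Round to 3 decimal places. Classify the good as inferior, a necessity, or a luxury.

-2.343 (inferior good)

At P = 3.2, M = 13312: Q = 196.701.
Holding P constant, ∂Q/∂M = -7.99/(2√M) = -0.0346254.
η_M = (∂Q/∂M)·(M/Q) = -0.0346254 × (13312/196.701) = -2.343.
Since η < 0, this is an inferior good.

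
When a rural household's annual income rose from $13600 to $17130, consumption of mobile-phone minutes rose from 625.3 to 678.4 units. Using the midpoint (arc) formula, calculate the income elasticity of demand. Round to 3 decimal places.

ΔQ = 678.4 − 625.3 = 53.1; midpoint Q̄ = (625.3 + 678.4)/2 = 651.85.
ΔI = 17130 − 13600 = 3530; midpoint Ī = (13600 + 17130)/2 = 15365.
η = (ΔQ/Q̄) ÷ (ΔI/Ī) = (53.1/651.85) ÷ (3530/15365) = 0.355.

0.355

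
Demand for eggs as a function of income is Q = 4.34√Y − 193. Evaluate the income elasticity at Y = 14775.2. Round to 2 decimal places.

0.79

At Y = 14775.2: Q = 334.541.
dQ/dY = 4.34/(2√Y) = 0.0178523 at this income.
η = (dQ/dY)·(Y/Q) = 0.0178523 × (14775.2/334.541) = 0.79.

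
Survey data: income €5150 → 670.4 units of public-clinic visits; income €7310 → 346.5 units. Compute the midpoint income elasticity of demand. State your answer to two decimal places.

ΔQ = 346.5 − 670.4 = -323.9; midpoint Q̄ = (670.4 + 346.5)/2 = 508.45.
ΔI = 7310 − 5150 = 2160; midpoint Ī = (5150 + 7310)/2 = 6230.
η = (ΔQ/Q̄) ÷ (ΔI/Ī) = (-323.9/508.45) ÷ (2160/6230) = -1.84.

-1.84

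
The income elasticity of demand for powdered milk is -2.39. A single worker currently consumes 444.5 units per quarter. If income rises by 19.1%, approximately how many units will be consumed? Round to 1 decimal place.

%ΔQ ≈ η × %ΔI = -2.39 × 19.1% = -45.649%.
New Q ≈ 444.5 × (1 − 0.45649) = 241.6.

241.6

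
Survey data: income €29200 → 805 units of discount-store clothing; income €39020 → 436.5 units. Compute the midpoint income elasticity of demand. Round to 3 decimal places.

ΔQ = 436.5 − 805 = -368.5; midpoint Q̄ = (805 + 436.5)/2 = 620.75.
ΔI = 39020 − 29200 = 9820; midpoint Ī = (29200 + 39020)/2 = 34110.
η = (ΔQ/Q̄) ÷ (ΔI/Ī) = (-368.5/620.75) ÷ (9820/34110) = -2.062.

-2.062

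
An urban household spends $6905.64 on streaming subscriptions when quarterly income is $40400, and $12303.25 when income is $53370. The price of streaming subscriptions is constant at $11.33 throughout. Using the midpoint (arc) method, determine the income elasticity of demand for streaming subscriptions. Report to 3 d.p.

With a constant price, Q₁ = 6905.64/11.33 = 609.500 and Q₂ = 12303.25/11.33 = 1085.900 (equivalently, work directly with expenditure since P cancels).
Midpoint %ΔQ = (12303.25 − 6905.64)/9604.45 = 0.56199; midpoint %ΔI = (53370 − 40400)/46885 = 0.27663.
η = 0.56199 / 0.27663 = 2.032.

2.032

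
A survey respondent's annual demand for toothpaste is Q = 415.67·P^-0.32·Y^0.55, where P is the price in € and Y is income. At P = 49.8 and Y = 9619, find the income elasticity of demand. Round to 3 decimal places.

0.550

For a multiplicative demand Q = A·P^α·Y^β, the income elasticity is β everywhere.
Here β = 0.55, so η = 0.550.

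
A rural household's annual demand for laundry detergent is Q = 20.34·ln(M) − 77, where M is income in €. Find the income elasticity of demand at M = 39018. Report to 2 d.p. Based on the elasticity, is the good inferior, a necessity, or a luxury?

0.15 (necessity)

At M = 39018: Q = 138.030.
dQ/dM = 20.34/M = 0.000521298 at this income.
η = (dQ/dM)·(M/Q) = 0.000521298 × (39018/138.030) = 0.15.
Since 0 < η < 1, the good is a necessity.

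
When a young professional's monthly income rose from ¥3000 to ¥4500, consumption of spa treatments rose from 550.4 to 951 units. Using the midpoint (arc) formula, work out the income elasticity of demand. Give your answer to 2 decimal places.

1.33

ΔQ = 951 − 550.4 = 400.6; midpoint Q̄ = (550.4 + 951)/2 = 750.7.
ΔI = 4500 − 3000 = 1500; midpoint Ī = (3000 + 4500)/2 = 3750.
η = (ΔQ/Q̄) ÷ (ΔI/Ī) = (400.6/750.7) ÷ (1500/3750) = 1.33.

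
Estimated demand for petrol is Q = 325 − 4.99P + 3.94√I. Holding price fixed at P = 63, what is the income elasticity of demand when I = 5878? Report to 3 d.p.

At P = 63, I = 5878: Q = 312.702.
Holding P constant, ∂Q/∂I = 3.94/(2√I) = 0.0256952.
η_I = (∂Q/∂I)·(I/Q) = 0.0256952 × (5878/312.702) = 0.483.

0.483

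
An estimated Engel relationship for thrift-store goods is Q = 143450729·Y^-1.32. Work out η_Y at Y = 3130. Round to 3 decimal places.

For Q = A·Y^β the income elasticity is constant and equal to β.
Here β = -1.32, so η = -1.320.

-1.320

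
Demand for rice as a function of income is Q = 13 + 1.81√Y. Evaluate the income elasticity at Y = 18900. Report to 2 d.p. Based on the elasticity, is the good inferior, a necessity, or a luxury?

0.48 (necessity)

At Y = 18900: Q = 261.834.
dQ/dY = 1.81/(2√Y) = 0.00658291 at this income.
η = (dQ/dY)·(Y/Q) = 0.00658291 × (18900/261.834) = 0.48.
Since 0 < η < 1, the good is a necessity.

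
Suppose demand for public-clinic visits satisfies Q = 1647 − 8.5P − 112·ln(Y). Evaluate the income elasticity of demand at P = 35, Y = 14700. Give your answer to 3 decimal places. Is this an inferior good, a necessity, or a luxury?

At P = 35, Y = 14700: Q = 274.792.
Holding P constant, ∂Q/∂Y = -112/Y = -0.00761905.
η_Y = (∂Q/∂Y)·(Y/Q) = -0.00761905 × (14700/274.792) = -0.408.
Since η < 0, this is an inferior good.

-0.408 (inferior good)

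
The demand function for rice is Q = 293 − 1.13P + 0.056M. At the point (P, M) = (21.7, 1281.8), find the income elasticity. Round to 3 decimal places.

0.211

At P = 21.7, M = 1281.8: Q = 340.260.
Holding P constant, ∂Q/∂M = 0.056.
η_M = (∂Q/∂M)·(M/Q) = 0.056 × (1281.8/340.260) = 0.211.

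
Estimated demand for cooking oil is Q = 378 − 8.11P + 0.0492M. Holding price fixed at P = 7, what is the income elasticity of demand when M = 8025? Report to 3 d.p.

0.551

At P = 7, M = 8025: Q = 716.060.
Holding P constant, ∂Q/∂M = 0.0492.
η_M = (∂Q/∂M)·(M/Q) = 0.0492 × (8025/716.060) = 0.551.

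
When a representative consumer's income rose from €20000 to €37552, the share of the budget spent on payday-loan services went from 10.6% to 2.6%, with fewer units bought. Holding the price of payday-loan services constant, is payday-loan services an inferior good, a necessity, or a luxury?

inferior good

Quantity demanded falls as income rises, so η < 0.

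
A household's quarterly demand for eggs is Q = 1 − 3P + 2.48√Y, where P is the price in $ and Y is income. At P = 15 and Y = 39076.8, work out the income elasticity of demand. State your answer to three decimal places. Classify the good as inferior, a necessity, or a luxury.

0.549 (necessity)

At P = 15, Y = 39076.8: Q = 446.243.
Holding P constant, ∂Q/∂Y = 2.48/(2√Y) = 0.00627281.
η_Y = (∂Q/∂Y)·(Y/Q) = 0.00627281 × (39076.8/446.243) = 0.549.
Since 0 < η < 1, this is a necessity.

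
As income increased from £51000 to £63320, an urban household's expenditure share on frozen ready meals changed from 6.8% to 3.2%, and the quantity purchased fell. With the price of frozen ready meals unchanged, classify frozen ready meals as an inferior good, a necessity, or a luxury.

inferior good

Quantity demanded falls as income rises, so η < 0.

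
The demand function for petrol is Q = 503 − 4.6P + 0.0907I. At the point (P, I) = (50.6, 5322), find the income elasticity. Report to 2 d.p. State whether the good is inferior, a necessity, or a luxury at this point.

At P = 50.6, I = 5322: Q = 752.945.
Holding P constant, ∂Q/∂I = 0.0907.
η_I = (∂Q/∂I)·(I/Q) = 0.0907 × (5322/752.945) = 0.64.
Since 0 < η < 1, this is a necessity.

0.64 (necessity)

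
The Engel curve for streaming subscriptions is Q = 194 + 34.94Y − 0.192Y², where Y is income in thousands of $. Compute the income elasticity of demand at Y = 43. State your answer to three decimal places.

0.591

At Y = 43: Q = 1341.4120.
dQ/dY = 34.94 − 0.384Y = 18.42800.
η = (dQ/dY)·(Y/Q) = 18.42800 × (43/1341.4120) = 0.591.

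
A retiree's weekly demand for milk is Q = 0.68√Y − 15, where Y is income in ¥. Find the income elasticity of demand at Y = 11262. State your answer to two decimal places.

0.63

At Y = 11262: Q = 57.163.
dQ/dY = 0.68/(2√Y) = 0.00320384 at this income.
η = (dQ/dY)·(Y/Q) = 0.00320384 × (11262/57.163) = 0.63.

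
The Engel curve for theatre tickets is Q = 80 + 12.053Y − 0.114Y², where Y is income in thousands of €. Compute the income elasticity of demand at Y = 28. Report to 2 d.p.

0.48

At Y = 28: Q = 328.1080.
dQ/dY = 12.053 − 0.228Y = 5.66900.
η = (dQ/dY)·(Y/Q) = 5.66900 × (28/328.1080) = 0.48.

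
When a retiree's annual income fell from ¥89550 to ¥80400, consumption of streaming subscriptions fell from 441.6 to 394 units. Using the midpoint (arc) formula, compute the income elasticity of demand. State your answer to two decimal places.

ΔQ = 394 − 441.6 = -47.6; midpoint Q̄ = (441.6 + 394)/2 = 417.8.
ΔI = 80400 − 89550 = -9150; midpoint Ī = (89550 + 80400)/2 = 84975.
η = (ΔQ/Q̄) ÷ (ΔI/Ī) = (-47.6/417.8) ÷ (-9150/84975) = 1.06.

1.06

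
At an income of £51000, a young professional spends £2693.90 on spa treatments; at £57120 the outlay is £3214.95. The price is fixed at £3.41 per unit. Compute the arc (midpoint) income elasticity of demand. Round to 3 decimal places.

With a constant price, Q₁ = 2693.90/3.41 = 790.000 and Q₂ = 3214.95/3.41 = 942.801 (equivalently, work directly with expenditure since P cancels).
Midpoint %ΔQ = (3214.95 − 2693.90)/2954.43 = 0.17636; midpoint %ΔI = (57120 − 51000)/54060 = 0.11321.
η = 0.17636 / 0.11321 = 1.558.

1.558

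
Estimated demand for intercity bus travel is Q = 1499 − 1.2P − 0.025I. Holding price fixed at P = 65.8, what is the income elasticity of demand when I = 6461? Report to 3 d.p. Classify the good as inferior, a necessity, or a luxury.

-0.128 (inferior good)

At P = 65.8, I = 6461: Q = 1258.515.
Holding P constant, ∂Q/∂I = −0.025.
η_I = (∂Q/∂I)·(I/Q) = -0.025 × (6461/1258.515) = -0.128.
Since η < 0, this is an inferior good.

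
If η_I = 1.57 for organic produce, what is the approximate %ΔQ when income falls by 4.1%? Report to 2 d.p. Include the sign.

%ΔQ ≈ η × %ΔI = 1.57 × (-4.1%) = -6.44%.

-6.44%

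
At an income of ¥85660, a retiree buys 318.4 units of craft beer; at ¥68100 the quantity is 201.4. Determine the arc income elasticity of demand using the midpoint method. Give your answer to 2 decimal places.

ΔQ = 201.4 − 318.4 = -117; midpoint Q̄ = (318.4 + 201.4)/2 = 259.9.
ΔI = 68100 − 85660 = -17560; midpoint Ī = (85660 + 68100)/2 = 76880.
η = (ΔQ/Q̄) ÷ (ΔI/Ī) = (-117/259.9) ÷ (-17560/76880) = 1.97.

1.97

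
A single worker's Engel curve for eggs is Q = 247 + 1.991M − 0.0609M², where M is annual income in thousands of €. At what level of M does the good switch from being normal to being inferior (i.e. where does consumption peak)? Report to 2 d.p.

16.35

dQ/dM = 1.991 − 0.1218M.
The good is inferior where dQ/dM < 0. Setting dQ/dM = 0 gives M = 1.991 / 0.1218 = 16.35.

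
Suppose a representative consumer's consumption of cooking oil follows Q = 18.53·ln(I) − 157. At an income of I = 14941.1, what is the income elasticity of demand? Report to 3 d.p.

At I = 14941.1: Q = 21.108.
dQ/dI = 18.53/I = 0.0012402 at this income.
η = (dQ/dI)·(I/Q) = 0.0012402 × (14941.1/21.108) = 0.878.

0.878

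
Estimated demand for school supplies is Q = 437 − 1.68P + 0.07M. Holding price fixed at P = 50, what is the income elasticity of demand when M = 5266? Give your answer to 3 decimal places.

At P = 50, M = 5266: Q = 721.620.
Holding P constant, ∂Q/∂M = 0.07.
η_M = (∂Q/∂M)·(M/Q) = 0.07 × (5266/721.620) = 0.511.

0.511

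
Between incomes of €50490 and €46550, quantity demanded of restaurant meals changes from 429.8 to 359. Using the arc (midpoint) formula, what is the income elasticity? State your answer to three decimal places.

ΔQ = 359 − 429.8 = -70.8; midpoint Q̄ = (429.8 + 359)/2 = 394.4.
ΔI = 46550 − 50490 = -3940; midpoint Ī = (50490 + 46550)/2 = 48520.
η = (ΔQ/Q̄) ÷ (ΔI/Ī) = (-70.8/394.4) ÷ (-3940/48520) = 2.211.

2.211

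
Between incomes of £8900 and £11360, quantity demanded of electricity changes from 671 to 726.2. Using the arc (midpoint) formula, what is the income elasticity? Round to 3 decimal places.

ΔQ = 726.2 − 671 = 55.2; midpoint Q̄ = (671 + 726.2)/2 = 698.6.
ΔI = 11360 − 8900 = 2460; midpoint Ī = (8900 + 11360)/2 = 10130.
η = (ΔQ/Q̄) ÷ (ΔI/Ī) = (55.2/698.6) ÷ (2460/10130) = 0.325.

0.325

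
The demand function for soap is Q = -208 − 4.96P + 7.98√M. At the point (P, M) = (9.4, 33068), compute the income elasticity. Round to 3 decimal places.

At P = 9.4, M = 33068: Q = 1196.508.
Holding P constant, ∂Q/∂M = 7.98/(2√M) = 0.0219416.
η_M = (∂Q/∂M)·(M/Q) = 0.0219416 × (33068/1196.508) = 0.606.

0.606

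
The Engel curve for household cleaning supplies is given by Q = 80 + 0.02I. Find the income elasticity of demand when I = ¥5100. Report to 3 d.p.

At I = 5100: Q = 182.000.
dQ/dI = 0.02.
η = (dQ/dI)·(I/Q) = 0.02 × (5100/182.000) = 0.560.

0.560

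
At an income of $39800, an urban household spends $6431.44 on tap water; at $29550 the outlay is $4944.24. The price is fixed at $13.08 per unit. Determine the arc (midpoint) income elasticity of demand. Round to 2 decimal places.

0.88

With a constant price, Q₁ = 6431.44/13.08 = 491.700 and Q₂ = 4944.24/13.08 = 378.000 (equivalently, work directly with expenditure since P cancels).
Midpoint %ΔQ = (4944.24 − 6431.44)/5687.84 = -0.26147; midpoint %ΔI = (29550 − 39800)/34675 = -0.29560.
η = -0.26147 / -0.29560 = 0.88.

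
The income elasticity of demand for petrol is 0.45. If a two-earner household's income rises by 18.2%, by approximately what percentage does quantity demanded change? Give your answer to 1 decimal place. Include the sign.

8.2%

%ΔQ ≈ η × %ΔI = 0.45 × 18.2% = 8.2%.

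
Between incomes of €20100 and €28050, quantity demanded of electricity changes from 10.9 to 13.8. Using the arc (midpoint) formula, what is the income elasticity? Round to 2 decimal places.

ΔQ = 13.8 − 10.9 = 2.9; midpoint Q̄ = (10.9 + 13.8)/2 = 12.35.
ΔI = 28050 − 20100 = 7950; midpoint Ī = (20100 + 28050)/2 = 24075.
η = (ΔQ/Q̄) ÷ (ΔI/Ī) = (2.9/12.35) ÷ (7950/24075) = 0.71.

0.71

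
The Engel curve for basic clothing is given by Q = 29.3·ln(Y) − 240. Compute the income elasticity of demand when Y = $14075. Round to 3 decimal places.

At Y = 14075: Q = 39.878.
dQ/dY = 29.3/Y = 0.00208171 at this income.
η = (dQ/dY)·(Y/Q) = 0.00208171 × (14075/39.878) = 0.735.

0.735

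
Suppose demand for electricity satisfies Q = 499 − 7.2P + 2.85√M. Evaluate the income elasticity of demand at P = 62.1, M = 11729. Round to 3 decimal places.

0.428

At P = 62.1, M = 11729: Q = 360.536.
Holding P constant, ∂Q/∂M = 2.85/(2√M) = 0.0131578.
η_M = (∂Q/∂M)·(M/Q) = 0.0131578 × (11729/360.536) = 0.428.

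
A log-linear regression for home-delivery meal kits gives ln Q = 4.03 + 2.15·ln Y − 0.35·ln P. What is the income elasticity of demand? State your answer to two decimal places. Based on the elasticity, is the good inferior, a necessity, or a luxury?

In a log-linear demand, the coefficient on ln Y is the income elasticity.
So η = 2.15.
η > 1 ⇒ luxury.

2.15 (luxury)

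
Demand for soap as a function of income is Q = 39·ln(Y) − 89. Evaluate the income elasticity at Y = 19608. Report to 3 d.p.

0.132

At Y = 19608: Q = 296.464.
dQ/dY = 39/Y = 0.00198898 at this income.
η = (dQ/dY)·(Y/Q) = 0.00198898 × (19608/296.464) = 0.132.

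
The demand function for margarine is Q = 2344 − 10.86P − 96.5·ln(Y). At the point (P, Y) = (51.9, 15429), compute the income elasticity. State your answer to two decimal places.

-0.11

At P = 51.9, Y = 15429: Q = 849.720.
Holding P constant, ∂Q/∂Y = -96.5/Y = -0.00625446.
η_Y = (∂Q/∂Y)·(Y/Q) = -0.00625446 × (15429/849.720) = -0.11.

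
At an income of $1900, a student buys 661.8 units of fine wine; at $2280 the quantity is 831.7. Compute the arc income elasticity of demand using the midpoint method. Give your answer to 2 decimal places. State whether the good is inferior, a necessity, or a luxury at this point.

1.25 (luxury)

ΔQ = 831.7 − 661.8 = 169.9; midpoint Q̄ = (661.8 + 831.7)/2 = 746.75.
ΔI = 2280 − 1900 = 380; midpoint Ī = (1900 + 2280)/2 = 2090.
η = (ΔQ/Q̄) ÷ (ΔI/Ī) = (169.9/746.75) ÷ (380/2090) = 1.25.
η > 1 ⇒ luxury.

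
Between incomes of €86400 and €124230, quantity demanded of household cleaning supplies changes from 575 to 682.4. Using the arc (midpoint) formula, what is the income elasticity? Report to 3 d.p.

ΔQ = 682.4 − 575 = 107.4; midpoint Q̄ = (575 + 682.4)/2 = 628.7.
ΔI = 124230 − 86400 = 37830; midpoint Ī = (86400 + 124230)/2 = 105315.
η = (ΔQ/Q̄) ÷ (ΔI/Ī) = (107.4/628.7) ÷ (37830/105315) = 0.476.

0.476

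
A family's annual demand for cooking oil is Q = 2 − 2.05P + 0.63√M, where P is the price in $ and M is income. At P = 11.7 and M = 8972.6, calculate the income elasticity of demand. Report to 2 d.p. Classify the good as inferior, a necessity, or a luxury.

0.79 (necessity)

At P = 11.7, M = 8972.6: Q = 37.691.
Holding P constant, ∂Q/∂M = 0.63/(2√M) = 0.00332546.
η_M = (∂Q/∂M)·(M/Q) = 0.00332546 × (8972.6/37.691) = 0.79.
Since 0 < η < 1, this is a necessity.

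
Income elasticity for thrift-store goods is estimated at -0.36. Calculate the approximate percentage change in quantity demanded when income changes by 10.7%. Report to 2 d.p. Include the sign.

-3.85%

%ΔQ ≈ η × %ΔI = -0.36 × 10.7% = -3.85%.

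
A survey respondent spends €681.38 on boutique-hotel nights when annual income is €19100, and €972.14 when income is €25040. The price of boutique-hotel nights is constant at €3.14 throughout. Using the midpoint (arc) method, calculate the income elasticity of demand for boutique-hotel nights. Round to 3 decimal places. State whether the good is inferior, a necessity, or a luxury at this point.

With a constant price, Q₁ = 681.38/3.14 = 217.000 and Q₂ = 972.14/3.14 = 309.599 (equivalently, work directly with expenditure since P cancels).
Midpoint %ΔQ = (972.14 − 681.38)/826.76 = 0.35169; midpoint %ΔI = (25040 − 19100)/22070 = 0.26914.
η = 0.35169 / 0.26914 = 1.307.
η > 1 ⇒ luxury.

1.307 (luxury)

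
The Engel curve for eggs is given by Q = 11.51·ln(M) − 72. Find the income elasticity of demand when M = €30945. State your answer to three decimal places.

0.245

At M = 30945: Q = 47.013.
dQ/dM = 11.51/M = 0.00037195 at this income.
η = (dQ/dM)·(M/Q) = 0.00037195 × (30945/47.013) = 0.245.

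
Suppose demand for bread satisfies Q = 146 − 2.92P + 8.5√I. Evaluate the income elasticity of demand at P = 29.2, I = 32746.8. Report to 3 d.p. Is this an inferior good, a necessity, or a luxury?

0.481 (necessity)

At P = 29.2, I = 32746.8: Q = 1598.903.
Holding P constant, ∂Q/∂I = 8.5/(2√I) = 0.0234858.
η_I = (∂Q/∂I)·(I/Q) = 0.0234858 × (32746.8/1598.903) = 0.481.
Since 0 < η < 1, this is a necessity.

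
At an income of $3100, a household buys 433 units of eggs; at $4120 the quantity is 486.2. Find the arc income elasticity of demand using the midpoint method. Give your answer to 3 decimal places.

0.410

ΔQ = 486.2 − 433 = 53.2; midpoint Q̄ = (433 + 486.2)/2 = 459.6.
ΔI = 4120 − 3100 = 1020; midpoint Ī = (3100 + 4120)/2 = 3610.
η = (ΔQ/Q̄) ÷ (ΔI/Ī) = (53.2/459.6) ÷ (1020/3610) = 0.410.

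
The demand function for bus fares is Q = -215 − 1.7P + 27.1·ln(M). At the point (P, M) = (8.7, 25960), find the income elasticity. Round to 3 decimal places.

At P = 8.7, M = 25960: Q = 45.663.
Holding P constant, ∂Q/∂M = 27.1/M = 0.00104391.
η_M = (∂Q/∂M)·(M/Q) = 0.00104391 × (25960/45.663) = 0.593.

0.593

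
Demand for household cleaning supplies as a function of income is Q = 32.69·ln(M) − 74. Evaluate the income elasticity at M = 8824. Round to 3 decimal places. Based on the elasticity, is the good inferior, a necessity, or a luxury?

At M = 8824: Q = 222.996.
dQ/dM = 32.69/M = 0.00370467 at this income.
η = (dQ/dM)·(M/Q) = 0.00370467 × (8824/222.996) = 0.147.
Since 0 < η < 1, the good is a necessity.

0.147 (necessity)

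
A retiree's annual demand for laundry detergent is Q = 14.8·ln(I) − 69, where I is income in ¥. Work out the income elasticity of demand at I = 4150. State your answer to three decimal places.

0.273

At I = 4150: Q = 54.297.
dQ/dI = 14.8/I = 0.00356627 at this income.
η = (dQ/dI)·(I/Q) = 0.00356627 × (4150/54.297) = 0.273.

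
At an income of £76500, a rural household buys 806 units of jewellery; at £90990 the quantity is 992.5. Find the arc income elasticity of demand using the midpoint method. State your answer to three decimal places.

ΔQ = 992.5 − 806 = 186.5; midpoint Q̄ = (806 + 992.5)/2 = 899.25.
ΔI = 90990 − 76500 = 14490; midpoint Ī = (76500 + 90990)/2 = 83745.
η = (ΔQ/Q̄) ÷ (ΔI/Ī) = (186.5/899.25) ÷ (14490/83745) = 1.199.

1.199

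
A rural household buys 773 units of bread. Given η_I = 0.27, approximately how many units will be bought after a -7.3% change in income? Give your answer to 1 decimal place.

%ΔQ ≈ η × %ΔI = 0.27 × (-7.3%) = -1.971%.
New Q ≈ 773 × (1 − 0.01971) = 757.8.

757.8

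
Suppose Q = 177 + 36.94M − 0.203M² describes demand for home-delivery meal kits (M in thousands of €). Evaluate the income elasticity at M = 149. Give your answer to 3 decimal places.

At M = 149: Q = 1174.2570.
dQ/dM = 36.94 − 0.406M = -23.55400.
η = (dQ/dM)·(M/Q) = -23.55400 × (149/1174.2570) = -2.989.

-2.989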